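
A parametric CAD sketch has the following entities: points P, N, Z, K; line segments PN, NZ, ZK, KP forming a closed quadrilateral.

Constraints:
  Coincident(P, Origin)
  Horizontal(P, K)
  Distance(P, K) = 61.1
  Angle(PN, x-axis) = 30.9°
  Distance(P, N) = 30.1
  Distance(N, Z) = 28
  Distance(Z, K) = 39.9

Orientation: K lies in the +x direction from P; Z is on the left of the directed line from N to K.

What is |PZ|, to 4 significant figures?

57.45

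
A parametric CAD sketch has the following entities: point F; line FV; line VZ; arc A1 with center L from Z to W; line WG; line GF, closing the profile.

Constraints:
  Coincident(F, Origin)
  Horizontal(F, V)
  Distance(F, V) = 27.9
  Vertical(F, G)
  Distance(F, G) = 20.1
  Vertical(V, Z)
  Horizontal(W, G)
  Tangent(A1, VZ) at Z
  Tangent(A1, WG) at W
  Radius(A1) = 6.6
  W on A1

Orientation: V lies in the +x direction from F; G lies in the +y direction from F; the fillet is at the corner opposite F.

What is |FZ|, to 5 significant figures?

30.995

The virtual corner opposite F is at (27.900, 20.100). Tangency of A1 to VZ means the radius LZ is perpendicular to VZ and A1 meets WG tangentially, so LW is at right angles to WG, with radius 6.6, so the center L sits 6.6 in from both sides at L = (21.300, 13.500). That places the tangent points at Z = (27.900, 13.500) on VZ and W = (21.300, 20.100) on WG. Then |FZ| = |Z − F| = 30.995.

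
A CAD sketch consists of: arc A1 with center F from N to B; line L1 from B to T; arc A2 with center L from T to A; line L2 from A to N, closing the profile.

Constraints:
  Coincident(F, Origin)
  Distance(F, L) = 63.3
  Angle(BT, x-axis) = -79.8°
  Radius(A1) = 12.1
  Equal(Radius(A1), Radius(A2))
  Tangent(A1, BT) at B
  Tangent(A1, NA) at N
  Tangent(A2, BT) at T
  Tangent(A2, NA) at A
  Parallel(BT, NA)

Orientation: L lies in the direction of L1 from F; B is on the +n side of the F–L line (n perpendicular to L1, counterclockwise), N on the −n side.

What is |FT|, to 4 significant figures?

64.45

The slot axis is L1's direction at -79.8°, so u = (cos -79.8°, sin -79.8°) = (0.1771, -0.9842) and n = (−sin -79.8°, cos -79.8°) = (0.9842, 0.1771). F is at the origin and L lies 63.3 along u from F, so L = 63.3·u = (11.21, -62.30). Tangency of A1 to both parallel lines with radius 12.1 puts B and N at F ± 12.1·n: B = (11.91, 2.143), N = (-11.91, -2.143). Equal radii place T and A the same way about L: T = L + 12.1·n = (23.12, -60.16), A = L − 12.1·n = (-0.6993, -64.44). Then |FT| = |T − F| = 64.45.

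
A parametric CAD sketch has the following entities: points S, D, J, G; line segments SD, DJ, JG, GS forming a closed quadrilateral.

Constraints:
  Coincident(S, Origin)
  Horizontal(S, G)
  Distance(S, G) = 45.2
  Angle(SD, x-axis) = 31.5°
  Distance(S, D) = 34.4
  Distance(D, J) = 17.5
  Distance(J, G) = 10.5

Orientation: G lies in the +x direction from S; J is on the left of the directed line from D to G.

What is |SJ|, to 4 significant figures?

46.36

S is at the origin; S and G share the same y with |SG| = 45.2 and G in +x, so G = (45.2, 0). SD runs at 31.5° with |SD| = 34.4, so D = (29.33, 17.97). J is determined by |DJ| = 17.5 and |JG| = 10.5 together: it lies at the intersection of circle(D, 17.5) and circle(G, 10.5). With |DG| = 23.98, the foot of the radical line on DG is 16.08 from D and the perpendicular offset is √(17.5² − 16.08²) = 6.915. Taking the left-of-DG solution: J = (45.15, 10.50).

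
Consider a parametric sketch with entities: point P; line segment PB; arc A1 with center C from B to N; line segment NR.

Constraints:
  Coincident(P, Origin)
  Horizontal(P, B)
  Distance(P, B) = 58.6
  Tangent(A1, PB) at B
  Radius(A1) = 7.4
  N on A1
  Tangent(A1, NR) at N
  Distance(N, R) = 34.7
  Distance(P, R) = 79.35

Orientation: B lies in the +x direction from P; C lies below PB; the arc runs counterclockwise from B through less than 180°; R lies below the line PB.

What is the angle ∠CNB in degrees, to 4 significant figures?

31.74°

Checks: |CB| = 7.400 ✓; |CN| = 7.400 ✓; ∠(CN, NR) = 90.00° ✓; |NR| = 34.70 ✓; |PR| = 79.35 ✓.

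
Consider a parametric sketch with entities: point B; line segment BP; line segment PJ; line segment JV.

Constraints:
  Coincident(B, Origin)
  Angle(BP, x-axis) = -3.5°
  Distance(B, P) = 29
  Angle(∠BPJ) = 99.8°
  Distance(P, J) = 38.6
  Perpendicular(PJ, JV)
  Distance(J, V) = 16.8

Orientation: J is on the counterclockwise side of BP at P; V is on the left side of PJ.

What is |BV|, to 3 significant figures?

45.1

B is at the origin; BP runs at -3.5° with length 29.0, so P = 29.0·(cos -3.5°, sin -3.5°) = (28.9, -1.77). ∠BPJ = 99.8°, so PJ runs at -3.5° + (180° − 99.8°) = 76.7° from the x-axis; with |PJ| = 38.6, J = P + 38.6·(cos 76.7°, sin 76.7°) = (37.8, 35.8). PJ ⟂ JV; with |JV| = 16.8 on the left of PJ, V = J + 16.8·(-0.973, 0.230) = (21.5, 39.7). Then |BV| = |V − B| = 45.1.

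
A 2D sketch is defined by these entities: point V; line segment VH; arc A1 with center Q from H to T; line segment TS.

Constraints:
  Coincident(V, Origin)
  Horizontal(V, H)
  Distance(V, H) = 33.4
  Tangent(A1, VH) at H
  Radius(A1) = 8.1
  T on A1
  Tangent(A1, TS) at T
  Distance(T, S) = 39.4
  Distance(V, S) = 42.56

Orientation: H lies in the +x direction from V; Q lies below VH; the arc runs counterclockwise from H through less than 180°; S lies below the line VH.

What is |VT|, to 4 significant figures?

26.41

V is at the origin; V and H share the same y with |VH| = 33.4 and H on the +x side, so H = (33.40, 0.000). The tangent condition forces QH to be normal to VH, so Q = H + (0, -8.1) = (33.40, -8.100). Since QT ⟂ TS (tangency), |QS| = √(8.1² + 39.4²) = 40.22 regardless of where T sits on A1. So S lies on both circle(V, 42.56) and circle(Q, 40.22); the below-VH intersection is S = (10.58, -41.22). T is the foot of the tangent from S: T = (25.94, -4.942).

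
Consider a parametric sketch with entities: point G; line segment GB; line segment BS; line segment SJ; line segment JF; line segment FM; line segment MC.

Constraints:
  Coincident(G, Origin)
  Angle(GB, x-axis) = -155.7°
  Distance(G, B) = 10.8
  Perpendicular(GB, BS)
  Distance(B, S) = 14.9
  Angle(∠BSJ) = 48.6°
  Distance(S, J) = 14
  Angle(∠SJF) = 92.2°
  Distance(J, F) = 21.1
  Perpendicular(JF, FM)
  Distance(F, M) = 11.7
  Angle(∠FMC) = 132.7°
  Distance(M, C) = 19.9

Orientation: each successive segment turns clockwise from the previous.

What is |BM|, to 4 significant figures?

12.35

G is at the origin; GB runs at -155.7° with length 10.8, so B = (-9.843, -4.444). GB ⟂ BS, so BS runs at 114.3°; with |BS| = 14.9, S = (-15.97, 9.136). ∠BSJ = 48.6° gives SJ at -17.10° from the x-axis; with |SJ| = 14.0, J = (-2.594, 5.019). ∠SJF = 92.2° gives JF at -104.9° from the x-axis; with |JF| = 21.1, F = (-8.019, -15.37). JF ⟂ FM, so FM runs at 165.1°; with |FM| = 11.7, M = (-19.33, -12.36). Then |BM| = |M − B| = 12.35.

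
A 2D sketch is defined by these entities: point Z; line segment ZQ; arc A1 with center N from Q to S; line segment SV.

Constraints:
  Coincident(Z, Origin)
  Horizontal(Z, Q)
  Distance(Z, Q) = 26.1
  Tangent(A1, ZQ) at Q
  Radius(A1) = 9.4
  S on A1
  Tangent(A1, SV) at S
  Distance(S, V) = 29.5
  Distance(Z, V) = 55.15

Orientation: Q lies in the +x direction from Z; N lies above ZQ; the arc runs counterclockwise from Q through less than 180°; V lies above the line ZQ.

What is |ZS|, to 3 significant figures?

36.0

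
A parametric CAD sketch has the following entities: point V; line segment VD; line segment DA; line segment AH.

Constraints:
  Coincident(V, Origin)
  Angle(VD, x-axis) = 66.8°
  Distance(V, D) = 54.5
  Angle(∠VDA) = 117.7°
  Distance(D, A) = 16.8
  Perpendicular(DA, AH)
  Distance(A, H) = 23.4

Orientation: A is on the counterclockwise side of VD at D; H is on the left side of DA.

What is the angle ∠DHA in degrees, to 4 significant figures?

35.68°

V is at the origin; VD runs at 66.8° with length 54.5, so D = 54.5·(cos 66.8°, sin 66.8°) = (21.47, 50.09). ∠VDA = 117.7°, so DA runs at 66.8° + (180° − 117.7°) = 129.1° from the x-axis; with |DA| = 16.8, A = D + 16.8·(cos 129.1°, sin 129.1°) = (10.87, 63.13). DA ⟂ AH; with |AH| = 23.4 on the left of DA, H = A + 23.4·(-0.7760, -0.6307) = (-7.285, 48.37). Then cos ∠DHA = HD·HA / (|HD||HA|), giving 35.68°.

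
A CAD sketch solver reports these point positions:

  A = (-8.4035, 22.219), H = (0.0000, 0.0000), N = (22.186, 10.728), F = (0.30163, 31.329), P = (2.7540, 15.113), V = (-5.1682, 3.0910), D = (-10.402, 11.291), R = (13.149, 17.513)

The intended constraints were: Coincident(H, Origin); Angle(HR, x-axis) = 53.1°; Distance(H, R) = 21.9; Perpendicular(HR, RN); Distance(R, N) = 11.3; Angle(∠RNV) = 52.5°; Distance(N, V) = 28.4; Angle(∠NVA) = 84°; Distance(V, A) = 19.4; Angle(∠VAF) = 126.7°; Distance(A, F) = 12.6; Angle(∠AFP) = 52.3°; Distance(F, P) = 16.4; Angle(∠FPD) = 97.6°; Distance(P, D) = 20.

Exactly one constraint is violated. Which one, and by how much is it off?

Distance(P, D) = 20 — off by 6.30.

H = (0.00, 0.00) ✓; HR at 53.10° ✓; |HR| = 21.90 ✓; ∠(HR, RN) = 90.00° ✓; |RN| = 11.30 ✓; ∠RNV = 52.50° ✓; |NV| = 28.40 ✓; ∠NVA = 84.00° ✓; |VA| = 19.40 ✓; ∠VAF = 126.7° ✓; |AF| = 12.60 ✓; ∠AFP = 52.30° ✓; |FP| = 16.40 ✓; ∠FPD = 97.60° ✓; |PD| = 13.70 ✗.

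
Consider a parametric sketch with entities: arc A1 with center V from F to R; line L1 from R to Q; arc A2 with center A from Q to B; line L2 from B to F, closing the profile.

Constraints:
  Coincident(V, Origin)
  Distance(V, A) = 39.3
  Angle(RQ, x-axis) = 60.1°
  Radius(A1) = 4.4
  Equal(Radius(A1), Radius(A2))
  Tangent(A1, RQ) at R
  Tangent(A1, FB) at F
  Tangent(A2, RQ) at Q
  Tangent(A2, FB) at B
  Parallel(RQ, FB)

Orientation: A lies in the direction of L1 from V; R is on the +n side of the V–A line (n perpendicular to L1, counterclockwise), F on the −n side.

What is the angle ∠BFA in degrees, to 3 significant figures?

6.39°

The slot axis is L1's direction at 60.1°, so u = (cos 60.1°, sin 60.1°) = (0.498, 0.867) and n = (−sin 60.1°, cos 60.1°) = (-0.867, 0.498). V is at the origin and A lies 39.3 along u from V, so A = 39.3·u = (19.6, 34.1). Tangency of A1 to both parallel lines with radius 4.4 puts R and F at V ± 4.4·n: R = (-3.81, 2.19), F = (3.81, -2.19). Equal radii place Q and B the same way about A: Q = A + 4.4·n = (15.8, 36.3), B = A − 4.4·n = (23.4, 31.9). Then cos ∠BFA = FB·FA / (|FB||FA|), giving 6.39°.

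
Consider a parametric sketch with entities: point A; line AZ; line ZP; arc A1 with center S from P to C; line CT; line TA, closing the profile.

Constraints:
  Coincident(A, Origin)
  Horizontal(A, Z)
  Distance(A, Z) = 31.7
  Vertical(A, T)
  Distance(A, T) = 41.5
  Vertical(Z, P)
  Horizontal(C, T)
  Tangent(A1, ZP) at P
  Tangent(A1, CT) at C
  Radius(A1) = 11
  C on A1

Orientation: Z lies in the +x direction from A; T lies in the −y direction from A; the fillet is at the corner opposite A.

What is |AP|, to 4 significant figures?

43.99

The virtual corner opposite A is at (31.70, -41.50). A1 meets ZP tangentially, so SP is at right angles to ZP and since A1 is tangent to CT there, SC ⟂ CT, with radius 11.0, so the center S sits 11.0 in from both sides at S = (20.70, -30.50). That places the tangent points at P = (31.70, -30.50) on ZP and C = (20.70, -41.50) on CT. Then |AP| = |P − A| = 43.99.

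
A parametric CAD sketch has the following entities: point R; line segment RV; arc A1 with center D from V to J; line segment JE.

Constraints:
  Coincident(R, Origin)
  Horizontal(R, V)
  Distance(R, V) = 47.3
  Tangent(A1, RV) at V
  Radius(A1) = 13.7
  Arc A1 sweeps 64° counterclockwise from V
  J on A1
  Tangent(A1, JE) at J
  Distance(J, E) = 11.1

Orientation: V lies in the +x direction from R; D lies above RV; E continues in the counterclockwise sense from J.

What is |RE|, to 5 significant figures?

66.857

On A1, V sits at bearing -90° from D; a 64° counterclockwise sweep puts J at bearing -26°, so J = D + 13.7·(cos -26°, sin -26°) = (59.613, 7.6943). Tangency of A1 to JE means the radius DJ is perpendicular to JE, so JE runs along (−sin -26°, cos -26°); with |JE| = 11.1, E = (64.479, 17.671). Then |RE| = |E − R| = 66.857.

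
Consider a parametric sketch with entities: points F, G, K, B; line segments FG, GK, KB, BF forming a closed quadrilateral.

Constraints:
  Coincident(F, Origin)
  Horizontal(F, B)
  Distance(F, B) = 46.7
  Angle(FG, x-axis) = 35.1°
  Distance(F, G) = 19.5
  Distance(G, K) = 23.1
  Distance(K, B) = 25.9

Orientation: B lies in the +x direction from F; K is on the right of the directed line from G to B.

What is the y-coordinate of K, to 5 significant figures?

-10.743

Checks: |GK| = 23.10 ✓; |KB| = 25.90 ✓.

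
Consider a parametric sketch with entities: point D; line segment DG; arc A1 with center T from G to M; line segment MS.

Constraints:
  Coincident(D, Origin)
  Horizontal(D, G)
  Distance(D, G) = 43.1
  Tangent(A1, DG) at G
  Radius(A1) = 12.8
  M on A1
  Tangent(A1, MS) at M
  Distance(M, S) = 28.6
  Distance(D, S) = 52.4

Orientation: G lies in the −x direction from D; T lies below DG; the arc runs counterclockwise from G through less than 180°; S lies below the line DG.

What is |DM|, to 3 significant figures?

56.5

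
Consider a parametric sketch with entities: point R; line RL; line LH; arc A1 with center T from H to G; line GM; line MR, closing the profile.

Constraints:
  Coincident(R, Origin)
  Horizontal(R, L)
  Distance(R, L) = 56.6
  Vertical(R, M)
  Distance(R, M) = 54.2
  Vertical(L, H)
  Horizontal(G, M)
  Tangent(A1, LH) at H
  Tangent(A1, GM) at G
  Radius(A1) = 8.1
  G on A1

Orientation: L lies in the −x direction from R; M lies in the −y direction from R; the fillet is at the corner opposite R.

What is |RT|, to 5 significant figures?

66.914

R is at the origin; R and L share the same y with |RL| = 56.6 and L on the −x side, so L = (-56.600, 0.0000). RM is vertical with |RM| = 54.2 and M on the −y side, so M = (0.0000, -54.200). The virtual corner opposite R is at (-56.600, -54.200). Since A1 is tangent to LH there, TH ⟂ LH and A1 meets GM tangentially, so TG is at right angles to GM, with radius 8.1, so the center T sits 8.1 in from both sides at T = (-48.500, -46.100). Then |RT| = |T − R| = 66.914.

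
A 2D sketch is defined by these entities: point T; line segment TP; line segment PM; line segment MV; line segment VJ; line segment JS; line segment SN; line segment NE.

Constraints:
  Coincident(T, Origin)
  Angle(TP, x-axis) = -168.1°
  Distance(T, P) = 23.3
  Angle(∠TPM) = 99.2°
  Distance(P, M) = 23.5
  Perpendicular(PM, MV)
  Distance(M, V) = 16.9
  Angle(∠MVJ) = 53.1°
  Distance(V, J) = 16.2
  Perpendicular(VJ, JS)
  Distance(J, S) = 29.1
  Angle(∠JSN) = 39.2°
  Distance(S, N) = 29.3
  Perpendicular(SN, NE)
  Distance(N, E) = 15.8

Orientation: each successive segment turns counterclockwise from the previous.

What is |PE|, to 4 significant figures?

19.25

T is at the origin; TP runs at -168.1° with length 23.3, so P = (-22.80, -4.805). ∠TPM = 99.2° gives PM at -87.30° from the x-axis; with |PM| = 23.5, M = (-21.69, -28.28). PM is perpendicular to MV, so MV runs at 2.700°; with |MV| = 16.9, V = (-4.811, -27.48). ∠MVJ = 53.1° gives VJ at 129.6° from the x-axis; with |VJ| = 16.2, J = (-15.14, -15.00). The perpendicularity gives JS at right angles to VJ, so JS runs at -140.4°; with |JS| = 29.1, S = (-37.56, -33.55). ∠JSN = 39.2° gives SN at 0.4000° from the x-axis; with |SN| = 29.3, N = (-8.260, -33.34). The perpendicularity gives NE at right angles to SN, so NE runs at 90.40°; with |NE| = 15.8, E = (-8.370, -17.54). Then |PE| = |E − P| = 19.25.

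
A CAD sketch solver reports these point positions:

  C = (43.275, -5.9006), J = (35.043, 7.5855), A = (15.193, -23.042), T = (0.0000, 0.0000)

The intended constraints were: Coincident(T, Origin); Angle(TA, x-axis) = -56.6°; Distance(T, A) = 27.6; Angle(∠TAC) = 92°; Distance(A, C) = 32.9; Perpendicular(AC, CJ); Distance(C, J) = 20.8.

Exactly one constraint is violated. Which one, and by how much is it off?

Distance(C, J) = 20.8 — off by 5.00.

T = (0.00, 0.00) ✓; TA at -56.60° ✓; |TA| = 27.60 ✓; ∠TAC = 92.00° ✓; |AC| = 32.90 ✓; ∠(AC, CJ) = 90.00° ✓; |CJ| = 15.80 ✗.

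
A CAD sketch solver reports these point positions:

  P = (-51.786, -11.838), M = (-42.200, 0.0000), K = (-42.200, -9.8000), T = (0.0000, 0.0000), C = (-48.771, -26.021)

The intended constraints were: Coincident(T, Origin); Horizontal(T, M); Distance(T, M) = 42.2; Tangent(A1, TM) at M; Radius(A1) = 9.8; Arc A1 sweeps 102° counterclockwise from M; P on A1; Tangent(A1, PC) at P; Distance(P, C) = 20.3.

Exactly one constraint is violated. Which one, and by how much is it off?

Distance(P, C) = 20.3 — off by 5.80.

T = (0.00, 0.00) ✓; T.y = 0.00, M.y = 0.00 ✓; |TM| = 42.20 ✓; ∠(KM, MT) = 90.00° ✓; |KM| = 9.800 ✓; bearing(K→P) − bearing(K→M) = 102.0° ✓; |KP| = 9.800 ✓; ∠(KP, PC) = 90.00° ✓; |PC| = 14.50 ✗.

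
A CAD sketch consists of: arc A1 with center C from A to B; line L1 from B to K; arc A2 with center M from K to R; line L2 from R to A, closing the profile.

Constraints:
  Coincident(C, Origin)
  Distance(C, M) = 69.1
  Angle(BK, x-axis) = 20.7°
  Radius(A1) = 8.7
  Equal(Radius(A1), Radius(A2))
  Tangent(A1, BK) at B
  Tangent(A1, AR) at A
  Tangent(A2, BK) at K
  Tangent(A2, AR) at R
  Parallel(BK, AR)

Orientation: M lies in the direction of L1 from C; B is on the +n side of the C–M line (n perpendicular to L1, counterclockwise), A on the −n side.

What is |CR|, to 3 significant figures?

69.6

Tangency of A1 to both parallel lines with radius 8.7 puts B and A at C ± 8.7·n: B = (-3.08, 8.14), A = (3.08, -8.14). Equal radii place K and R the same way about M: K = M + 8.7·n = (61.6, 32.6), R = M − 8.7·n = (67.7, 16.3). Then |CR| = |R − C| = 69.6.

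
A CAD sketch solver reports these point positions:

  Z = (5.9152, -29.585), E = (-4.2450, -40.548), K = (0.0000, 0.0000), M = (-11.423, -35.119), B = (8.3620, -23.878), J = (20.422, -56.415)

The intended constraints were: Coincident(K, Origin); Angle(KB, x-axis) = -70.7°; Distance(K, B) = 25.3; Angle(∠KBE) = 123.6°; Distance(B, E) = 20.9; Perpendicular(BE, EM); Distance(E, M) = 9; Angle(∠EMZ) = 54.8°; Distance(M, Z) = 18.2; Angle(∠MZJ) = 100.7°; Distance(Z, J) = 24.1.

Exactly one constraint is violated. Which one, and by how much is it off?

Distance(Z, J) = 24.1 — off by 6.40.

K = (0.00, 0.00) ✓; KB at -70.70° ✓; |KB| = 25.30 ✓; ∠KBE = 123.6° ✓; |BE| = 20.90 ✓; ∠(BE, EM) = 90.00° ✓; |EM| = 9.000 ✓; ∠EMZ = 54.80° ✓; |MZ| = 18.20 ✓; ∠MZJ = 100.7° ✓; |ZJ| = 30.50 ✗.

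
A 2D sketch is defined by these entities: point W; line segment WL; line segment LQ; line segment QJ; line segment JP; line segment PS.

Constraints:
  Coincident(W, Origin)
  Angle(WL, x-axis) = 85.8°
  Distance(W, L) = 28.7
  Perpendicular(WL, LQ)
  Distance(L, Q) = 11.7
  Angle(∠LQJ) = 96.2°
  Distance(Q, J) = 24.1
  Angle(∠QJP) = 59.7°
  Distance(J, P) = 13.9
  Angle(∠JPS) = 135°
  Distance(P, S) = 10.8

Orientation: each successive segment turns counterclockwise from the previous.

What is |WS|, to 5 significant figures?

20.628

W is at the origin; WL runs at 85.8° with length 28.7, so L = (2.1019, 28.623). WL is perpendicular to LQ, so LQ runs at 175.80°; with |LQ| = 11.7, Q = (-9.5666, 29.480). ∠LQJ = 96.2° gives QJ at -100.40° from the x-axis; with |QJ| = 24.1, J = (-13.917, 5.7757). ∠QJP = 59.7° gives JP at 19.900° from the x-axis; with |JP| = 13.9, P = (-0.84715, 10.507). ∠JPS = 135.0° gives PS at 64.900° from the x-axis; with |PS| = 10.8, S = (3.7342, 20.287). Then |WS| = |S − W| = 20.628.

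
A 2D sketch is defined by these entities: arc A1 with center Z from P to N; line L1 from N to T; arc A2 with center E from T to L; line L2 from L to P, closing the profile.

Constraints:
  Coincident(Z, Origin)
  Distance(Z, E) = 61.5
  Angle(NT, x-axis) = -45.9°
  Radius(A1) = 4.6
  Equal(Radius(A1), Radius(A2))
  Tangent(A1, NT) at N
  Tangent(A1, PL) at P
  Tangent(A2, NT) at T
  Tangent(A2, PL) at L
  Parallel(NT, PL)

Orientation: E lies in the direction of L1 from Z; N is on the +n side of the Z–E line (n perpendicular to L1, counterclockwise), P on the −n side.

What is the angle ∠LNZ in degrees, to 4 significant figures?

81.49°

The slot axis is L1's direction at -45.9°, so u = (cos -45.9°, sin -45.9°) = (0.6959, -0.7181) and n = (−sin -45.9°, cos -45.9°) = (0.7181, 0.6959). Z is at the origin and E lies 61.5 along u from Z, so E = 61.5·u = (42.80, -44.16). Tangency of A1 to both parallel lines with radius 4.6 puts N and P at Z ± 4.6·n: N = (3.303, 3.201), P = (-3.303, -3.201). Equal radii place T and L the same way about E: T = E + 4.6·n = (46.10, -40.96), L = E − 4.6·n = (39.50, -47.37). Then cos ∠LNZ = NL·NZ / (|NL||NZ|), giving 81.49°.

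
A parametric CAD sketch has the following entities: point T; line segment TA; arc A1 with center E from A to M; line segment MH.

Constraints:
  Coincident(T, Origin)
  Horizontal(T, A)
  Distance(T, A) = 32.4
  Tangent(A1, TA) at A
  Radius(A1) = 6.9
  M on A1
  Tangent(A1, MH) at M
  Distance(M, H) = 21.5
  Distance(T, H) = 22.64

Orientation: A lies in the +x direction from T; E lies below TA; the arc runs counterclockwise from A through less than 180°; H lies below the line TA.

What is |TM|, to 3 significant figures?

27.3

Checks: T.y = 0.00, A.y = 0.00 ✓; |EM| = 6.900 ✓; ∠(EM, MH) = 90.00° ✓; |MH| = 21.50 ✓; |TH| = 22.64 ✓.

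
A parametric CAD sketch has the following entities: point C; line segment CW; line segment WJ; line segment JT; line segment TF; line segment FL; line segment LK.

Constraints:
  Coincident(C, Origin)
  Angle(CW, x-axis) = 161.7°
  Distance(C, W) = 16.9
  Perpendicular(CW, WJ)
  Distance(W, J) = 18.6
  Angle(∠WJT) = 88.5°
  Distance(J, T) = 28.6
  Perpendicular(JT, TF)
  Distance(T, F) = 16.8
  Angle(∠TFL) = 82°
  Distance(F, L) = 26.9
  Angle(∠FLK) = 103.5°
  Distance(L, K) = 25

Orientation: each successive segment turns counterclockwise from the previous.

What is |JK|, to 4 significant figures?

11.84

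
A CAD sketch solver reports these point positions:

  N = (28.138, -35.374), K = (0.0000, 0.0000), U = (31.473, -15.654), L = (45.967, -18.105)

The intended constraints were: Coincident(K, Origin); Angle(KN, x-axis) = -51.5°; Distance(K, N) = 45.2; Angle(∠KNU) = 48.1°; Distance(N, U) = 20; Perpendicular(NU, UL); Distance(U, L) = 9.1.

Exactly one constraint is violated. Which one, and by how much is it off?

Distance(U, L) = 9.1 — off by 5.60.

K = (0.00, 0.00) ✓; KN at -51.50° ✓; |KN| = 45.20 ✓; ∠KNU = 48.10° ✓; |NU| = 20.00 ✓; ∠(NU, UL) = 90.00° ✓; |UL| = 14.70 ✗.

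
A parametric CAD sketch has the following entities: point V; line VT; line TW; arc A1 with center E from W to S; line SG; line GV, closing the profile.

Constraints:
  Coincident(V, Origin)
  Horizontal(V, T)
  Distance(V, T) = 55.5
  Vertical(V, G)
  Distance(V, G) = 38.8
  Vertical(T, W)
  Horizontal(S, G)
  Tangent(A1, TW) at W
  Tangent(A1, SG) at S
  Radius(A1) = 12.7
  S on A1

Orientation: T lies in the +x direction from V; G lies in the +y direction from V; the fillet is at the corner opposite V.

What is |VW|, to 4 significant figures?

61.33

V is at the origin; V and T share the same y with |VT| = 55.5 and T on the +x side, so T = (55.50, 0.000). VG is vertical with |VG| = 38.8 and G on the +y side, so G = (0.000, 38.80). The virtual corner opposite V is at (55.50, 38.80). Tangency of A1 to TW means the radius EW is perpendicular to TW and tangency of A1 to SG means the radius ES is perpendicular to SG, with radius 12.7, so the center E sits 12.7 in from both sides at E = (42.80, 26.10). That places the tangent points at W = (55.50, 26.10) on TW and S = (42.80, 38.80) on SG. Then |VW| = |W − V| = 61.33.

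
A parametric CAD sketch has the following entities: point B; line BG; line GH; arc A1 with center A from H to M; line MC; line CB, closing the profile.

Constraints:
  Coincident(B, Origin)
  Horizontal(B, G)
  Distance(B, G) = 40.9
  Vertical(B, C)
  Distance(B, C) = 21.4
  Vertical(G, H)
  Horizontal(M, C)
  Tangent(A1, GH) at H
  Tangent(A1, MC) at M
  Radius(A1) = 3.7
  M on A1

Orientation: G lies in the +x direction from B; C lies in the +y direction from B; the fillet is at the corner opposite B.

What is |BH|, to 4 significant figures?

44.57

B is at the origin; B and G share the same y with |BG| = 40.9 and G on the +x side, so G = (40.90, 0.000). B and C share the same x with |BC| = 21.4 and C on the +y side, so C = (0.000, 21.40). The virtual corner opposite B is at (40.90, 21.40). Tangency of A1 to GH means the radius AH is perpendicular to GH and since A1 is tangent to MC there, AM ⟂ MC, with radius 3.7, so the center A sits 3.7 in from both sides at A = (37.20, 17.70). That places the tangent points at H = (40.90, 17.70) on GH and M = (37.20, 21.40) on MC. Then |BH| = |H − B| = 44.57.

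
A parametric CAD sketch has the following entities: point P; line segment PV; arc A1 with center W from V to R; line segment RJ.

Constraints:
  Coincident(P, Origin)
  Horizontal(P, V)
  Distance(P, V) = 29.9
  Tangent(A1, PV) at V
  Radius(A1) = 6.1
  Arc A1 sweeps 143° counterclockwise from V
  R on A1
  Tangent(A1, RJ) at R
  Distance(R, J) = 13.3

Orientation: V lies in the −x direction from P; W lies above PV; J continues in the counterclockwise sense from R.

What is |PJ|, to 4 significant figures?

41.45

On A1, V sits at bearing -90° from W; a 143° counterclockwise sweep puts R at bearing 53°, so R = W + 6.1·(cos 53°, sin 53°) = (-26.23, 10.97). The tangent condition forces WR to be normal to RJ, so RJ runs along (−sin 53°, cos 53°); with |RJ| = 13.3, J = (-36.85, 18.98). Then |PJ| = |J − P| = 41.45.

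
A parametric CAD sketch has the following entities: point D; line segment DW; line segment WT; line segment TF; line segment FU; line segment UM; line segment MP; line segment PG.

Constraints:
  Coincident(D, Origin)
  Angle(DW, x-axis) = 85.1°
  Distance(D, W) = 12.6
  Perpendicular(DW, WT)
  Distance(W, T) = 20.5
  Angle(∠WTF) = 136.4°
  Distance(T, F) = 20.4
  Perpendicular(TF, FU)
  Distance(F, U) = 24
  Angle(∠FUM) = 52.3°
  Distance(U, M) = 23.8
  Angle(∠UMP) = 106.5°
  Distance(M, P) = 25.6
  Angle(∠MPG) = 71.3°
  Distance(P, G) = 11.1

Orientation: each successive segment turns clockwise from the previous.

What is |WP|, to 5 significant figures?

38.401

D is at the origin; DW runs at 85.1° with length 12.6, so W = (1.0763, 12.554). DW ⟂ WT, so WT runs at -4.9000°; with |WT| = 20.5, T = (21.501, 10.803). ∠WTF = 136.4° gives TF at -48.500° from the x-axis; with |TF| = 20.4, F = (35.019, -4.4758). TF is perpendicular to FU, so FU runs at -138.50°; with |FU| = 24.0, U = (17.044, -20.379). ∠FUM = 52.3° gives UM at 93.800° from the x-axis; with |UM| = 23.8, M = (15.467, 3.3690). ∠UMP = 106.5° gives MP at 20.300° from the x-axis; with |MP| = 25.6, P = (39.476, 12.251). Then |WP| = |P − W| = 38.401.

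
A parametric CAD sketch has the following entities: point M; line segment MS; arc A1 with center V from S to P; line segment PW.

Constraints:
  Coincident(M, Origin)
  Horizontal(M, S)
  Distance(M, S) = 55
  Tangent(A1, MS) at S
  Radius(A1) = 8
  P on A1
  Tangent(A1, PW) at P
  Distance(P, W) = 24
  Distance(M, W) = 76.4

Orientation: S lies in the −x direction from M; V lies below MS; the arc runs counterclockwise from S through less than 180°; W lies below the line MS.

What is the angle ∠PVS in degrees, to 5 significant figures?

68.155°

M is at the origin; MS is horizontal with |MS| = 55.0 and S on the −x side, so S = (-55.000, 0.0000). Tangency of A1 to MS means the radius VS is perpendicular to MS, so V = S + (0, -8) = (-55.000, -8.0000). Since VP ⟂ PW (tangency), |VW| = √(8.0² + 24.0²) = 25.298 regardless of where P sits on A1. So W lies on both circle(M, 76.4) and circle(V, 25.298); the below-MS intersection is W = (-71.356, -27.300). P is the foot of the tangent from W: P = (-62.426, -5.0232).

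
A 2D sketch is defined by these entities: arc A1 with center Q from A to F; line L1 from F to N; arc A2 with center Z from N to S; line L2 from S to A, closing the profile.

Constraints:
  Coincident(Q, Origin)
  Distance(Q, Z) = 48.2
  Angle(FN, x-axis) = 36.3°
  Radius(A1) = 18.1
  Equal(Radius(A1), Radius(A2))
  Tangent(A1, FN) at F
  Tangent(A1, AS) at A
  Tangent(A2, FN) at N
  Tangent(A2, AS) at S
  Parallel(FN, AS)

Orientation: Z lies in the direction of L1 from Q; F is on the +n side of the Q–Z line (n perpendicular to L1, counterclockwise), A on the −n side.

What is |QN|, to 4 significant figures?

51.49

The slot axis is L1's direction at 36.3°, so u = (cos 36.3°, sin 36.3°) = (0.8059, 0.5920) and n = (−sin 36.3°, cos 36.3°) = (-0.5920, 0.8059). Q is at the origin and Z lies 48.2 along u from Q, so Z = 48.2·u = (38.85, 28.54). Tangency of A1 to both parallel lines with radius 18.1 puts F and A at Q ± 18.1·n: F = (-10.72, 14.59), A = (10.72, -14.59). Equal radii place N and S the same way about Z: N = Z + 18.1·n = (28.13, 43.12), S = Z − 18.1·n = (49.56, 13.95). Then |QN| = |N − Q| = 51.49.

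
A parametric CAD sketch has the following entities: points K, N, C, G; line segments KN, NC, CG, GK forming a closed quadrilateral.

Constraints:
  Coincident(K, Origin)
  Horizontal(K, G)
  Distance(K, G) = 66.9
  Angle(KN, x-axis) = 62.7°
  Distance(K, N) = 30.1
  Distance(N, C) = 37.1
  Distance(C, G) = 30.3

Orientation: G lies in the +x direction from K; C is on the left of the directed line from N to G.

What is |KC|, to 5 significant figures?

57.024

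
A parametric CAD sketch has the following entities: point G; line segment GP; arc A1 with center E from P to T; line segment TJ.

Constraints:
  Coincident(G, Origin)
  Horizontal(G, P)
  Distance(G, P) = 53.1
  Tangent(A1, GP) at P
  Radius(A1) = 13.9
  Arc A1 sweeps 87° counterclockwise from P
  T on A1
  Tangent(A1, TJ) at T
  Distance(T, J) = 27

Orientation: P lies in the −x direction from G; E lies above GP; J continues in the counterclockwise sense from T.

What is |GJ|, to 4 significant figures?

55.14

G is at the origin; GP is horizontal with |GP| = 53.1 and P on the −x side, so P = (-53.10, 0.000). A1 meets GP tangentially, so EP is at right angles to GP, so E = P + (0, 13.9) = (-53.10, 13.90). On A1, P sits at bearing -90° from E; an 87° counterclockwise sweep puts T at bearing -3°, so T = E + 13.9·(cos -3°, sin -3°) = (-39.22, 13.17). A1 meets TJ tangentially, so ET is at right angles to TJ, so TJ runs along (−sin -3°, cos -3°); with |TJ| = 27.0, J = (-37.81, 40.14). Then |GJ| = |J − G| = 55.14.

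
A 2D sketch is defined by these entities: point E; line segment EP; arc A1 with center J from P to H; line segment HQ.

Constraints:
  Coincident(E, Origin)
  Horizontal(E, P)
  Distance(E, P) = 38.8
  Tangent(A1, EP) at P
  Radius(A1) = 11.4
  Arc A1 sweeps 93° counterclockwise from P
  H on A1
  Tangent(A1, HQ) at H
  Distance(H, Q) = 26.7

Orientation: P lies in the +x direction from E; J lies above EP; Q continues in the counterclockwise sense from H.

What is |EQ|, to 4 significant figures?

62.25

On A1, P sits at bearing -90° from J; a 93° counterclockwise sweep puts H at bearing 3°, so H = J + 11.4·(cos 3°, sin 3°) = (50.18, 12.00). Tangency of A1 to HQ means the radius JH is perpendicular to HQ, so HQ runs along (−sin 3°, cos 3°); with |HQ| = 26.7, Q = (48.79, 38.66). Then |EQ| = |Q − E| = 62.25.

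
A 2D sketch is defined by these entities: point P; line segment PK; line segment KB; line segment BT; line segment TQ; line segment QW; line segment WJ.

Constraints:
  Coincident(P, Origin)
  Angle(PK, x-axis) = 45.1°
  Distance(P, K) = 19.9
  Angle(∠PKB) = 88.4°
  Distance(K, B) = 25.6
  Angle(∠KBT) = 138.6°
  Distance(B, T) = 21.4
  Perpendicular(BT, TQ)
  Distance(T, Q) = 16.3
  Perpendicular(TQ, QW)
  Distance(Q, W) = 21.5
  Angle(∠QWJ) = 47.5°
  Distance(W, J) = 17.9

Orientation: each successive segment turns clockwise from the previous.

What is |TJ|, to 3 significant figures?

9.91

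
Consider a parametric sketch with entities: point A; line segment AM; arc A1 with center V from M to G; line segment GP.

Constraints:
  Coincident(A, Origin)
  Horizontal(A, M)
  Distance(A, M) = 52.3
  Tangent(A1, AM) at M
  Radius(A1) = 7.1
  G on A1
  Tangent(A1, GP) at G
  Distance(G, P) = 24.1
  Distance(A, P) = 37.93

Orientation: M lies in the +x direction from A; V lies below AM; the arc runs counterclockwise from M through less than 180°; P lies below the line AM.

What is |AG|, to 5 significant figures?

46.897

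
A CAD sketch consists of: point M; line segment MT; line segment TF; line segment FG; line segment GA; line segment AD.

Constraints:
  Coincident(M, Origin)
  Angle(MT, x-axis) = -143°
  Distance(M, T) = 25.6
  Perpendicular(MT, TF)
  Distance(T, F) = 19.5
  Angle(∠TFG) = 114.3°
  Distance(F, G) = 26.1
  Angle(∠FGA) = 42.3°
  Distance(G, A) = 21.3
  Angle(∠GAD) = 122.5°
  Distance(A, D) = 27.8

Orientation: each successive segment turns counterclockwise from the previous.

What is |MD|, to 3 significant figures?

38.2

M is at the origin; MT runs at -143.0° with length 25.6, so T = (-20.4, -15.4). MT is perpendicular to TF, so TF runs at -53.0°; with |TF| = 19.5, F = (-8.71, -31.0). ∠TFG = 114.3° gives FG at 12.7° from the x-axis; with |FG| = 26.1, G = (16.8, -25.2). ∠FGA = 42.3° gives GA at 150° from the x-axis; with |GA| = 21.3, A = (-1.77, -14.7). ∠GAD = 122.5° gives AD at -152° from the x-axis; with |AD| = 27.8, D = (-26.3, -27.7). Then |MD| = |D − M| = 38.2.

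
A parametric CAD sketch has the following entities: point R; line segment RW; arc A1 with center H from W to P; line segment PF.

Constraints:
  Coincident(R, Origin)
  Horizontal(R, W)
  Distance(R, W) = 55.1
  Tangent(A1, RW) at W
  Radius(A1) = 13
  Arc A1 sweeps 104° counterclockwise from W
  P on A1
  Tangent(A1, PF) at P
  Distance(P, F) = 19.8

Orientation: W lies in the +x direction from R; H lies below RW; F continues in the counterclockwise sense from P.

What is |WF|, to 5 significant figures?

36.212

R is at the origin; RW is horizontal with |RW| = 55.1 and W on the +x side, so W = (55.100, 0.0000). Since A1 is tangent to RW there, HW ⟂ RW, so H = W + (0, -13) = (55.100, -13.000). On A1, W sits at bearing 90° from H; a 104° counterclockwise sweep puts P at bearing 194°, so P = H + 13.0·(cos 194°, sin 194°) = (42.486, -16.145). A1 meets PF tangentially, so HP is at right angles to PF, so PF runs along (−sin 194°, cos 194°); with |PF| = 19.8, F = (47.276, -35.357). Then |WF| = |F − W| = 36.212.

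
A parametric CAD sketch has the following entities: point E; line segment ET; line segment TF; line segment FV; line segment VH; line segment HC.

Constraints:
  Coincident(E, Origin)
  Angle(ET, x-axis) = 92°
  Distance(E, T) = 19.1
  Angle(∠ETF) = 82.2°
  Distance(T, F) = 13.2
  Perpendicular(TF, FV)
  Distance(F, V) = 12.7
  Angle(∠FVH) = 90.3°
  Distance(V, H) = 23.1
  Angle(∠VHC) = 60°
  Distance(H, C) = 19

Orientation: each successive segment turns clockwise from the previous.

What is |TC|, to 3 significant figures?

3.71

∠FVH = 90.3° gives VH at 174° from the x-axis; with |VH| = 23.1, H = (-11.8, 7.33). ∠VHC = 60.0° gives HC at 54.5° from the x-axis; with |HC| = 19.0, C = (-0.778, 22.8). Then |TC| = |C − T| = 3.71.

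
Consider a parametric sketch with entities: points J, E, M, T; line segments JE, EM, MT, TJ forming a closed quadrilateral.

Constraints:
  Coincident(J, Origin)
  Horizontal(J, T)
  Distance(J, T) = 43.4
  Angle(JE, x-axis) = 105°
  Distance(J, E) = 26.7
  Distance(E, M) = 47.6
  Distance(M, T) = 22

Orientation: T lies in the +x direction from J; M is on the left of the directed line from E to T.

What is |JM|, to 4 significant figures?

46.02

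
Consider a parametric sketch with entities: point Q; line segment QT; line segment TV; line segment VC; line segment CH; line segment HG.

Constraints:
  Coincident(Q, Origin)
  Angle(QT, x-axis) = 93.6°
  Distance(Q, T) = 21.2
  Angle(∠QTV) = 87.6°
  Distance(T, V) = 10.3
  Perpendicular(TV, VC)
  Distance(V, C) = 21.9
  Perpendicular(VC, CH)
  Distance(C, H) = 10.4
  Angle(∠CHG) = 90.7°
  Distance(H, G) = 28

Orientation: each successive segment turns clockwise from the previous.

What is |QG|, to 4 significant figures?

27.31

The perpendicularity gives CH at right angles to VC, so CH runs at -178.8°; with |CH| = 10.4, H = (-0.9725, -0.7391). ∠CHG = 90.7° gives HG at 91.90° from the x-axis; with |HG| = 28.0, G = (-1.901, 27.25). Then |QG| = |G − Q| = 27.31.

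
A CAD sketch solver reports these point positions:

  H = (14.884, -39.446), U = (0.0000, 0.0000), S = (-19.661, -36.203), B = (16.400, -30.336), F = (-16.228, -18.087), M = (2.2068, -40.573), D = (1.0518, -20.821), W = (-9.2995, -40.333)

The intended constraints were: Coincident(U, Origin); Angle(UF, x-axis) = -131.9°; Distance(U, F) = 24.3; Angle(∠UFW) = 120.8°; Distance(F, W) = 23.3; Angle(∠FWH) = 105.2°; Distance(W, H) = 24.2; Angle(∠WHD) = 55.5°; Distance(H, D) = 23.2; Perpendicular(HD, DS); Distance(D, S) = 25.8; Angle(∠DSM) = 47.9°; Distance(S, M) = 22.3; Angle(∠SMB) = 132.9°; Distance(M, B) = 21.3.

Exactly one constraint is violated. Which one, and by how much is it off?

Distance(M, B) = 21.3 — off by 3.80.

U = (0.00, 0.00) ✓; UF at -131.9° ✓; |UF| = 24.30 ✓; ∠UFW = 120.8° ✓; |FW| = 23.30 ✓; ∠FWH = 105.2° ✓; |WH| = 24.20 ✓; ∠WHD = 55.50° ✓; |HD| = 23.20 ✓; ∠(HD, DS) = 90.00° ✓; |DS| = 25.80 ✓; ∠DSM = 47.90° ✓; |SM| = 22.30 ✓; ∠SMB = 132.9° ✓; |MB| = 17.50 ✗.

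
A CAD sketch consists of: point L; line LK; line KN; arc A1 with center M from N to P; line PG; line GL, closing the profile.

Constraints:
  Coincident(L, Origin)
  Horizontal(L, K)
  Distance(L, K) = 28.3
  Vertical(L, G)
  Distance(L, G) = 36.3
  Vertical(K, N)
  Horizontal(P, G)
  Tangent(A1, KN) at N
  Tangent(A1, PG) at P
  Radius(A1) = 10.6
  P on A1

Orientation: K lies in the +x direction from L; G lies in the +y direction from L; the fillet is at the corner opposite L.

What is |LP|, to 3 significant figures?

40.4

L is at the origin; LK is horizontal with |LK| = 28.3 and K on the +x side, so K = (28.3, 0.00). LG is vertical with |LG| = 36.3 and G on the +y side, so G = (0.00, 36.3). The virtual corner opposite L is at (28.3, 36.3). The tangent condition forces MN to be normal to KN and tangency of A1 to PG means the radius MP is perpendicular to PG, with radius 10.6, so the center M sits 10.6 in from both sides at M = (17.7, 25.7). That places the tangent points at N = (28.3, 25.7) on KN and P = (17.7, 36.3) on PG. Then |LP| = |P − L| = 40.4.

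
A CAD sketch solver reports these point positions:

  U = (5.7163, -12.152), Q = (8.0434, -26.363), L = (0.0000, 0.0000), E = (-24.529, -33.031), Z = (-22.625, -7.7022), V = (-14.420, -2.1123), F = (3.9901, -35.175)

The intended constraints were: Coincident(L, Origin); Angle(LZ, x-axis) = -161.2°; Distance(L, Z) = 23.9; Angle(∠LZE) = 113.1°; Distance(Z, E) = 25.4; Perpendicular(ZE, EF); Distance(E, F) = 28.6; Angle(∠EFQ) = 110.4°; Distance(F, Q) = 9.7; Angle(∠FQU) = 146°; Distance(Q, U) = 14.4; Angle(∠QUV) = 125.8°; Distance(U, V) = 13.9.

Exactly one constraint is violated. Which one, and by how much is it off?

Distance(U, V) = 13.9 — off by 8.60.

L = (0.00, 0.00) ✓; LZ at -161.2° ✓; |LZ| = 23.90 ✓; ∠LZE = 113.1° ✓; |ZE| = 25.40 ✓; ∠(ZE, EF) = 90.00° ✓; |EF| = 28.60 ✓; ∠EFQ = 110.4° ✓; |FQ| = 9.700 ✓; ∠FQU = 146.0° ✓; |QU| = 14.40 ✓; ∠QUV = 125.8° ✓; |UV| = 22.50 ✗.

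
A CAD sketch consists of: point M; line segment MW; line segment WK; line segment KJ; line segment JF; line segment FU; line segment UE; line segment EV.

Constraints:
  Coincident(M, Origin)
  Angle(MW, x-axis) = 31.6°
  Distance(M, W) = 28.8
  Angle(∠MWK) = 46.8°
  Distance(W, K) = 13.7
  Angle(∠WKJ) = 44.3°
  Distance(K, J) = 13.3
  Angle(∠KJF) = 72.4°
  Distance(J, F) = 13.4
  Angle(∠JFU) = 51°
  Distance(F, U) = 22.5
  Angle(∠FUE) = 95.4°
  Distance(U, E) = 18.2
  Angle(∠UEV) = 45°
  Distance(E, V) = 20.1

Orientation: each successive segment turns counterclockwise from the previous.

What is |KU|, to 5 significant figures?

6.7809

M is at the origin; MW runs at 31.6° with length 28.8, so W = (24.530, 15.091). ∠MWK = 46.8° gives WK at 164.80° from the x-axis; with |WK| = 13.7, K = (11.309, 18.683). ∠WKJ = 44.3° gives KJ at -59.500° from the x-axis; with |KJ| = 13.3, J = (18.059, 7.2231). ∠KJF = 72.4° gives JF at 48.100° from the x-axis; with |JF| = 13.4, F = (27.008, 17.197). ∠JFU = 51.0° gives FU at 177.10° from the x-axis; with |FU| = 22.5, U = (4.5370, 18.335). Then |KU| = |U − K| = 6.7809.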